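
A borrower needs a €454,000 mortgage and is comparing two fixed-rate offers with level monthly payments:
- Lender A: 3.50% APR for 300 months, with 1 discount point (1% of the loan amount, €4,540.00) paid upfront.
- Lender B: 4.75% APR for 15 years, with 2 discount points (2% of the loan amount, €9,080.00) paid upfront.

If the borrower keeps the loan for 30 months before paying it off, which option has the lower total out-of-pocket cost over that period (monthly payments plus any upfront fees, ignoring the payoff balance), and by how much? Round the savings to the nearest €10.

Lender A: monthly rate = 3.5%/12 = 0.0029167; payment = 454,000 × 0.0029167 / (1 − (1+0.0029167)^−300) = €2,272.83.
Lender B: monthly rate = 4.75%/12 = 0.0039583; payment = 454,000 × 0.0039583 / (1 − (1+0.0039583)^−180) = €3,531.36.
Over 30 months: Lender A costs 30 × €2,272.83 + €4,540.00 = €72,724.90; Lender B costs 30 × €3,531.36 + €9,080.00 = €115,020.80.
Lender A is cheaper by €115,020.80 − €72,724.90 = €42,295.90.

Lender A by €42,300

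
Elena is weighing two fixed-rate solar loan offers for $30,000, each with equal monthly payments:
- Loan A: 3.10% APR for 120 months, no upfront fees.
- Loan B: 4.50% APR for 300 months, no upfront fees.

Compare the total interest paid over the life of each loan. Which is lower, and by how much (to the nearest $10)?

Loan A by $15,100

Loan A: at 3.10% the monthly rate is 0.0025833, so the payment is 30,000 × 0.0025833 / (1 − 1.0025833^−120) = $291.07.
Total interest on Loan A = 120 × $291.07 − $30,000 = $4,928.40.
Loan B: monthly rate = 4.5%/12 = 0.0037500; payment = 30,000 × 0.0037500 / (1 − (1+0.0037500)^−300) = $166.75.
Total interest on Loan B = 300 × $166.75 − $30,000 = $20,025.00.
Loan A is lower by $15,096.60.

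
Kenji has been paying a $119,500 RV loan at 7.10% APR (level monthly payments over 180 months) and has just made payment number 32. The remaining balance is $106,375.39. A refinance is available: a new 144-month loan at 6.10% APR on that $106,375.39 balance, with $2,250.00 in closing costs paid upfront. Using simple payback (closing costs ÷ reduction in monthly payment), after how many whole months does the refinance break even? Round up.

61 months

Current payment = 119,500 × 7.1%/12 / (1 − (1+0.0059167)^−180) = $1,080.79.
Refinanced payment = 106,375.39 × 0.0050833 / (1 − (1+0.0050833)^−144) = $1,043.58.
Monthly savings = $1,080.79 − $1,043.58 = $37.21.
Break-even = $2,250.00 / $37.21 = 60.47 → 61 months.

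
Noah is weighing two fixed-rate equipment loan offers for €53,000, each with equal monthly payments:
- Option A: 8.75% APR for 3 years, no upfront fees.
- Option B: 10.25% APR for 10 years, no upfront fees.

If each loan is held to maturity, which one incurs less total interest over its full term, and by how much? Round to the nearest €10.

Option A: at 8.75% the monthly rate is 0.0072917, so the payment is 53,000 × 0.0072917 / (1 − 1.0072917^−36) = €1,679.23.
Total interest on Option A = 36 × €1,679.23 − €53,000 = €7,452.28.
Option B: monthly rate = 10.25%/12 = 0.0085417; payment = 53,000 × 0.0085417 / (1 − (1+0.0085417)^−120) = €707.76.
Total interest on Option B = 120 × €707.76 − €53,000 = €31,931.20.
Option A is lower by €24,478.92.

Option A by €24,480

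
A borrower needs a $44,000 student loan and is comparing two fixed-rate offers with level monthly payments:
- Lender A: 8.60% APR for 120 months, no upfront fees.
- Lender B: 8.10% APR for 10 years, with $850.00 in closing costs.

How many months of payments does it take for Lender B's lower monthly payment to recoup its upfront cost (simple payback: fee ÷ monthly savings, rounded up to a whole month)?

Lender A: at 8.60% the monthly rate is 0.0071667, so the payment is 44,000 × 0.0071667 / (1 − 1.0071667^−120) = $547.89.
Lender B: monthly rate = 8.1%/12 = 0.0067500; payment = 44,000 × 0.0067500 / (1 − (1+0.0067500)^−120) = $536.17.
Monthly savings = $547.89 − $536.17 = $11.72.
Break-even = $850.00 / $11.72 = 72.53 → 73 months.

73 months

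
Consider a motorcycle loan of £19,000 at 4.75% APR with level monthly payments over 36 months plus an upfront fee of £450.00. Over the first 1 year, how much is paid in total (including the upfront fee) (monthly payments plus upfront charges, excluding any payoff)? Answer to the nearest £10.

£7,260

At 4.75% the monthly rate is 0.0039583, so the payment is 19,000 × 0.0039583 / (1 − 1.0039583^−36) = £567.32.
Total outlay = 12 × £567.32 + £450.00 = £7,257.84.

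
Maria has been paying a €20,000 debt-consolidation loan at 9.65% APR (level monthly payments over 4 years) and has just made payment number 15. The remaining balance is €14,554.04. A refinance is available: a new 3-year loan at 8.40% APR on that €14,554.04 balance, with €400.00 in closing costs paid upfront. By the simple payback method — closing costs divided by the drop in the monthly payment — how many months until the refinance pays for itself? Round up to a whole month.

9 months

Current payment = 20,000 × 9.65%/12 / (1 − (1+0.0080417)^−48) = €503.90.
Refinanced payment = 14,554.04 × 0.0070000 / (1 − (1+0.0070000)^−36) = €458.76.
Monthly savings = €503.90 − €458.76 = €45.14.
Break-even = €400.00 / €45.14 = 8.86 → 9 months.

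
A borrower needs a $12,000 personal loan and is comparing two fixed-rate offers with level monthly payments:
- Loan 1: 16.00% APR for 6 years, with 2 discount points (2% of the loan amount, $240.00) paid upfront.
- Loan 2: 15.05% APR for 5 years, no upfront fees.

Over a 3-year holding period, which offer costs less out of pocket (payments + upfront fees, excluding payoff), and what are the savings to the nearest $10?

Loan 1: monthly rate = 16%/12 = 0.0133333; payment = 12,000 × 0.0133333 / (1 − (1+0.0133333)^−72) = $260.30.
Loan 2: at 15.05% the monthly rate is 0.0125417, so the payment is 12,000 × 0.0125417 / (1 − 1.0125417^−60) = $285.79.
Over 36 months: Loan 1 costs 36 × $260.30 + $240.00 = $9,610.80; Loan 2 costs 36 × $285.79 = $10,288.44.
Loan 1 is cheaper by $10,288.44 − $9,610.80 = $677.64.

Loan 1 by $680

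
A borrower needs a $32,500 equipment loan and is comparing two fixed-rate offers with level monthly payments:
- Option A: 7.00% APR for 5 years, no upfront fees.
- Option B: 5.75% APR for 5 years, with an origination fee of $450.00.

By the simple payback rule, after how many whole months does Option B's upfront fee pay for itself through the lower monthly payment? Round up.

24 months

Option A: monthly rate = 7%/12 = 0.0058333; payment = 32,500 × 0.0058333 / (1 − (1+0.0058333)^−60) = $643.54.
Option B: at 5.75% the monthly rate is 0.0047917, so the payment is 32,500 × 0.0047917 / (1 − 1.0047917^−60) = $624.54.
Monthly savings = $643.54 − $624.54 = $19.00.
Break-even = $450.00 / $19.00 = 23.68 → 24 months.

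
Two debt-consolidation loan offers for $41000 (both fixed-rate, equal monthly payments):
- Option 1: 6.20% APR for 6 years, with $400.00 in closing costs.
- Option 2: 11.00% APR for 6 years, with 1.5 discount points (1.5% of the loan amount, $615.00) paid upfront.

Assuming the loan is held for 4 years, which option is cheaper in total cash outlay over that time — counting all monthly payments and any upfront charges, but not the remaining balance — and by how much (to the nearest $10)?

Option 1: at 6.20% the monthly rate is 0.0051667, so the payment is 41,000 × 0.0051667 / (1 − 1.0051667^−72) = $683.37.
Option 2: at 11.00% the monthly rate is 0.0091667, so the payment is 41,000 × 0.0091667 / (1 − 1.0091667^−72) = $780.40.
Over 48 months: Option 1 costs 48 × $683.37 + $400.00 = $33,201.76; Option 2 costs 48 × $780.40 + $615.00 = $38,074.20.
Option 1 is cheaper by $38,074.20 − $33,201.76 = $4,872.44.

Option 1 by $4,870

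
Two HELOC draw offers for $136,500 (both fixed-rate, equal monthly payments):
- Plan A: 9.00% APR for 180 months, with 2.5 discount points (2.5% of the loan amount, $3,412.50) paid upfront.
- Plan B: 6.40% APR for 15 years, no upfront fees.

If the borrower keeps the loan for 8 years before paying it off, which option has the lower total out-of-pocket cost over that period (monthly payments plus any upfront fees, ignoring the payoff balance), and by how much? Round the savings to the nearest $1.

Plan B by $22,891

Plan A: at 9.00% the monthly rate is 0.0075000, so the payment is 136,500 × 0.0075000 / (1 − 1.0075000^−180) = $1,384.47.
Plan B: monthly rate = 6.4%/12 = 0.0053333; payment = 136,500 × 0.0053333 / (1 − (1+0.0053333)^−180) = $1,181.57.
Over 96 months: Plan A costs 96 × $1,384.47 + $3,412.50 = $136,321.62; Plan B costs 96 × $1,181.57 = $113,430.72.
Plan B is cheaper by $136,321.62 − $113,430.72 = $22,890.90.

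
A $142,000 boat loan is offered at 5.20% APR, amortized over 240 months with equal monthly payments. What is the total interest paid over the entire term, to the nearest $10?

At 5.20% the monthly rate is 0.0043333, so the payment is 142,000 × 0.0043333 / (1 − 1.0043333^−240) = $952.90.
Total paid = 240 × $952.90 = $228,696.00; interest = $228,696.00 − $142,000 = $86,696.00.

$86,700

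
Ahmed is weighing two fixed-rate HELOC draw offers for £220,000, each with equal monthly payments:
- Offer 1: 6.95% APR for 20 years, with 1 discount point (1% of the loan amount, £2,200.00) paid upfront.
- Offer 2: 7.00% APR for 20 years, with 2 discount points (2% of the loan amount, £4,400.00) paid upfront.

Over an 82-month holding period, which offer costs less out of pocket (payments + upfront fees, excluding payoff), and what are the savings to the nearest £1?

Offer 1: at 6.95% the monthly rate is 0.0057917, so the payment is 220,000 × 0.0057917 / (1 − 1.0057917^−240) = £1,699.06.
Offer 2: at 7.00% the monthly rate is 0.0058333, so the payment is 220,000 × 0.0058333 / (1 − 1.0058333^−240) = £1,705.66.
Over 82 months: Offer 1 costs 82 × £1,699.06 + £2,200.00 = £141,522.92; Offer 2 costs 82 × £1,705.66 + £4,400.00 = £144,264.12.
Offer 1 is cheaper by £144,264.12 − £141,522.92 = £2,741.20.

Offer 1 by £2,741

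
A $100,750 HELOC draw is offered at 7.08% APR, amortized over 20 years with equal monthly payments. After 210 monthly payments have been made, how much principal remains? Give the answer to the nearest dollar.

$21,552

With monthly rate i = 7.08%/12 = 0.0059000, the balance after k of n payments is P · [(1+i)^n − (1+i)^k] / [(1+i)^n − 1].
(1+0.0059000)^240 = 4.10349544 and (1+0.0059000)^210 = 3.43961403, so the balance is 100,750 × (4.10349544 − 3.43961403) / (4.10349544 − 1) = $21,551.85.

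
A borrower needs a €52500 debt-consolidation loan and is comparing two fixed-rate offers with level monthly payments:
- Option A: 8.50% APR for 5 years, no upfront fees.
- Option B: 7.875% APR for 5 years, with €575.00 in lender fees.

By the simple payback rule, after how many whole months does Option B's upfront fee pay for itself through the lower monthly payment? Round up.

Option A: monthly rate = 8.5%/12 = 0.0070833; payment = 52,500 × 0.0070833 / (1 − (1+0.0070833)^−60) = €1,077.12.
Option B: at 7.875% the monthly rate is 0.0065625, so the payment is 52,500 × 0.0065625 / (1 − 1.0065625^−60) = €1,061.37.
Monthly savings = €1,077.12 − €1,061.37 = €15.75.
Break-even = €575.00 / €15.75 = 36.51 → 37 months.

37 months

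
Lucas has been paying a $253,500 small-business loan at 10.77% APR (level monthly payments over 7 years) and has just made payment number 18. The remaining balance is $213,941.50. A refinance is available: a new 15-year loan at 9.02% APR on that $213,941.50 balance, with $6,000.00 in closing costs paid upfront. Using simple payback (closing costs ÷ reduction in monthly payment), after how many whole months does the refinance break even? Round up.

Current payment = 253,500 × 10.77%/12 / (1 − (1+0.0089750)^−84) = $4,309.94.
Refinanced payment = 213,941.50 × 0.0075167 / (1 − (1+0.0075167)^−180) = $2,172.48.
Monthly savings = $4,309.94 − $2,172.48 = $2,137.46.
Break-even = $6,000.00 / $2,137.46 = 2.81 → 3 months.

3 months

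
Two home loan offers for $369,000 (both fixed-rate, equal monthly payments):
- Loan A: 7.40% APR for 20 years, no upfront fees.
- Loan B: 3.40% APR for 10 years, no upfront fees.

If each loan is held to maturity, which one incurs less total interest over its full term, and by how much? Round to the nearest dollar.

Loan B by $272,233

Loan A: monthly rate = 7.4%/12 = 0.0061667; payment = 369,000 × 0.0061667 / (1 − (1+0.0061667)^−240) = $2,950.12.
Total interest on Loan A = 240 × $2,950.12 − $369,000 = $339,028.80.
Loan B: at 3.40% the monthly rate is 0.0028333, so the payment is 369,000 × 0.0028333 / (1 − 1.0028333^−120) = $3,631.63.
Total interest on Loan B = 120 × $3,631.63 − $369,000 = $66,795.60.
Loan B is lower by $272,233.20.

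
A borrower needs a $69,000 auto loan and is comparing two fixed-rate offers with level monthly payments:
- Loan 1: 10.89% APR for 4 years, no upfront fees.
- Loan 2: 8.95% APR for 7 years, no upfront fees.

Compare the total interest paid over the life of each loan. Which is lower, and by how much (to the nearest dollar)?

Loan 1: monthly rate = 10.89%/12 = 0.0090750; payment = 69,000 × 0.0090750 / (1 − (1+0.0090750)^−48) = $1,779.66.
Total interest on Loan 1 = 48 × $1,779.66 − $69,000 = $16,423.68.
Loan 2: monthly rate = 8.95%/12 = 0.0074583; payment = 69,000 × 0.0074583 / (1 − (1+0.0074583)^−84) = $1,108.40.
Total interest on Loan 2 = 84 × $1,108.40 − $69,000 = $24,105.60.
Loan 1 is lower by $7,681.92.

Loan 1 by $7,682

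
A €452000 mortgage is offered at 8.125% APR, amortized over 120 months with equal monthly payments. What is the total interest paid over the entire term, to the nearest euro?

€209,669

Monthly rate = 8.125%/12 = 0.0067708; payment = 452,000 × 0.0067708 / (1 − (1+0.0067708)^−120) = €5,513.91.
Total paid = 120 × €5,513.91 = €661,669.20; interest = €661,669.20 − €452,000 = €209,669.20.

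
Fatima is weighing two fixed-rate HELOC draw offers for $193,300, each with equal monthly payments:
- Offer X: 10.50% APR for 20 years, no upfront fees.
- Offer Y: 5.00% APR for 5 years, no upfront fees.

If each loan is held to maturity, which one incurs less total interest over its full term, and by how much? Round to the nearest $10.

Offer X: monthly rate = 10.5%/12 = 0.0087500; payment = 193,300 × 0.0087500 / (1 − (1+0.0087500)^−240) = $1,929.87.
Total interest on Offer X = 240 × $1,929.87 − $193,300 = $269,868.80.
Offer Y: at 5.00% the monthly rate is 0.0041667, so the payment is 193,300 × 0.0041667 / (1 − 1.0041667^−60) = $3,647.81.
Total interest on Offer Y = 60 × $3,647.81 − $193,300 = $25,568.60.
Offer Y is lower by $244,300.20.

Offer Y by $244,300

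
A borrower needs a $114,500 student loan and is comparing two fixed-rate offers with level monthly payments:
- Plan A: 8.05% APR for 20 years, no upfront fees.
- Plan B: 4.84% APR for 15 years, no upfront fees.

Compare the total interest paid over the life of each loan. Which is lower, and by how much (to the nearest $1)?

Plan A: at 8.05% the monthly rate is 0.0067083, so the payment is 114,500 × 0.0067083 / (1 − 1.0067083^−240) = $961.29.
Total interest on Plan A = 240 × $961.29 − $114,500 = $116,209.60.
Plan B: monthly rate = 4.84%/12 = 0.0040333; payment = 114,500 × 0.0040333 / (1 − (1+0.0040333)^−180) = $895.94.
Total interest on Plan B = 180 × $895.94 − $114,500 = $46,769.20.
Plan B is lower by $69,440.40.

Plan B by $69,440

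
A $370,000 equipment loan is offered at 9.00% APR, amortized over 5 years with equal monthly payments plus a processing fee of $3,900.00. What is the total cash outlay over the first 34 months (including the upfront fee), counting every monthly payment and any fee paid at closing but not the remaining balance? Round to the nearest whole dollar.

Monthly rate = 9%/12 = 0.0075000; payment = 370,000 × 0.0075000 / (1 − (1+0.0075000)^−60) = $7,680.59.
Total outlay = 34 × $7,680.59 + $3,900.00 = $265,040.06.

$265,040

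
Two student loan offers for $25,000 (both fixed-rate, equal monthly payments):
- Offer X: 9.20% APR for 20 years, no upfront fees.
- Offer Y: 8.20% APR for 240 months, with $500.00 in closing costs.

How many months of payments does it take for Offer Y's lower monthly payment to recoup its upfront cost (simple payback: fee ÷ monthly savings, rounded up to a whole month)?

32 months

Offer X: monthly rate = 9.2%/12 = 0.0076667; payment = 25,000 × 0.0076667 / (1 − (1+0.0076667)^−240) = $228.16.
Offer Y: monthly rate = 8.2%/12 = 0.0068333; payment = 25,000 × 0.0068333 / (1 − (1+0.0068333)^−240) = $212.23.
Monthly savings = $228.16 − $212.23 = $15.93.
Break-even = $500.00 / $15.93 = 31.39 → 32 months.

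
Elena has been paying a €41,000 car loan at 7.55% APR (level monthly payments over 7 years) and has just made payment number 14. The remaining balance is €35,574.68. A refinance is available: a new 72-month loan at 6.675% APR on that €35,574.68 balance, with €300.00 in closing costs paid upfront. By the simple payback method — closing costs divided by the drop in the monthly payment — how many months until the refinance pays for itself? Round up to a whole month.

11 months

Current payment = 41,000 × 7.55%/12 / (1 − (1+0.0062917)^−84) = €629.88.
Refinanced payment = 35,574.68 × 0.0055625 / (1 − (1+0.0055625)^−72) = €600.98.
Monthly savings = €629.88 − €600.98 = €28.90.
Break-even = €300.00 / €28.90 = 10.38 → 11 months.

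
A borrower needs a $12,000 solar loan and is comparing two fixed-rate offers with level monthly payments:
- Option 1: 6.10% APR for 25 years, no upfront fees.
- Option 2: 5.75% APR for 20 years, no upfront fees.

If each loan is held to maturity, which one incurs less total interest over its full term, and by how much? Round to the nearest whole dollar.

Option 2 by $3,195

Option 1: at 6.10% the monthly rate is 0.0050833, so the payment is 12,000 × 0.0050833 / (1 − 1.0050833^−300) = $78.05.
Total interest on Option 1 = 300 × $78.05 − $12,000 = $11,415.00.
Option 2: at 5.75% the monthly rate is 0.0047917, so the payment is 12,000 × 0.0047917 / (1 − 1.0047917^−240) = $84.25.
Total interest on Option 2 = 240 × $84.25 − $12,000 = $8,220.00.
Option 2 is lower by $3,195.00.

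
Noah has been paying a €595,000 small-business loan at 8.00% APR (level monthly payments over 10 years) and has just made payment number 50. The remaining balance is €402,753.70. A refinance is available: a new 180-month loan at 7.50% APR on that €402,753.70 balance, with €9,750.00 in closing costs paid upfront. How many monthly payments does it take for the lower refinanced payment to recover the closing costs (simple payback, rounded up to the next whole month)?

3 months

Current payment = 595,000 × 8%/12 / (1 − (1+0.0066667)^−120) = €7,218.99.
Refinanced payment = 402,753.70 × 0.0062500 / (1 − (1+0.0062500)^−180) = €3,733.58.
Monthly savings = €7,218.99 − €3,733.58 = €3,485.41.
Break-even = €9,750.00 / €3,485.41 = 2.80 → 3 months.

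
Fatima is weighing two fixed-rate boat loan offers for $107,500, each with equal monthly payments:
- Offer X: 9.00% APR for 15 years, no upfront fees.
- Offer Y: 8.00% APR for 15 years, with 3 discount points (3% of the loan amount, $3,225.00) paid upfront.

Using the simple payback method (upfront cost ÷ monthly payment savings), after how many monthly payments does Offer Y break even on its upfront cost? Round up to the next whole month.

52 months

Offer X: monthly rate = 9%/12 = 0.0075000; payment = 107,500 × 0.0075000 / (1 − (1+0.0075000)^−180) = $1,090.34.
Offer Y: at 8.00% the monthly rate is 0.0066667, so the payment is 107,500 × 0.0066667 / (1 − 1.0066667^−180) = $1,027.33.
Monthly savings = $1,090.34 − $1,027.33 = $63.01.
Break-even = $3,225.00 / $63.01 = 51.18 → 52 months.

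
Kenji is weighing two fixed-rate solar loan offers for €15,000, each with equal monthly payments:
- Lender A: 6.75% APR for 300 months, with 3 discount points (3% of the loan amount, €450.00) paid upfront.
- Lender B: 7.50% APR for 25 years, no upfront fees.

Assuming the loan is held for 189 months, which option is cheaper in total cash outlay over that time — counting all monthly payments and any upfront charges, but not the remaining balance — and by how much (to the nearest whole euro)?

Lender A: monthly rate = 6.75%/12 = 0.0056250; payment = 15,000 × 0.0056250 / (1 − (1+0.0056250)^−300) = €103.64.
Lender B: at 7.50% the monthly rate is 0.0062500, so the payment is 15,000 × 0.0062500 / (1 − 1.0062500^−300) = €110.85.
Over 189 months: Lender A costs 189 × €103.64 + €450.00 = €20,037.96; Lender B costs 189 × €110.85 = €20,950.65.
Lender A is cheaper by €20,950.65 − €20,037.96 = €912.69.

Lender A by €913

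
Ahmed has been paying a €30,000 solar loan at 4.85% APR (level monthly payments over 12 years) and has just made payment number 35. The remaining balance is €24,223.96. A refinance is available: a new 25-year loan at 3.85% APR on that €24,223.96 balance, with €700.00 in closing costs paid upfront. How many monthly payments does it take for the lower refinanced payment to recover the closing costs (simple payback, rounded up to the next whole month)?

5 months

Current payment = 30,000 × 4.85%/12 / (1 − (1+0.0040417)^−144) = €275.22.
Refinanced payment = 24,223.96 × 0.0032083 / (1 − (1+0.0032083)^−300) = €125.87.
Monthly savings = €275.22 − €125.87 = €149.35.
Break-even = €700.00 / €149.35 = 4.69 → 5 months.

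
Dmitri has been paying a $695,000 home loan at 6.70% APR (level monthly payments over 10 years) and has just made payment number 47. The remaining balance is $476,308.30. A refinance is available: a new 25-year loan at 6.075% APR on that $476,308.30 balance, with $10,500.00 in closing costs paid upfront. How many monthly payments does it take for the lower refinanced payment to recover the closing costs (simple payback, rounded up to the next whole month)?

Current payment = 695,000 × 6.7%/12 / (1 − (1+0.0055833)^−120) = $7,962.49.
Refinanced payment = 476,308.30 × 0.0050625 / (1 − (1+0.0050625)^−300) = $3,090.73.
Monthly savings = $7,962.49 − $3,090.73 = $4,871.76.
Break-even = $10,500.00 / $4,871.76 = 2.16 → 3 months.

3 months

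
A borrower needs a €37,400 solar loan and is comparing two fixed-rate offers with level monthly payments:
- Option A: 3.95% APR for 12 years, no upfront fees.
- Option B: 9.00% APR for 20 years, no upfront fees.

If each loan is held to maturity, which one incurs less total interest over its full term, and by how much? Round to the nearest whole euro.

Option A by €33,738

Option A: at 3.95% the monthly rate is 0.0032917, so the payment is 37,400 × 0.0032917 / (1 − 1.0032917^−144) = €326.54.
Total interest on Option A = 144 × €326.54 − €37,400 = €9,621.76.
Option B: monthly rate = 9%/12 = 0.0075000; payment = 37,400 × 0.0075000 / (1 − (1+0.0075000)^−240) = €336.50.
Total interest on Option B = 240 × €336.50 − €37,400 = €43,360.00.
Option A is lower by €33,738.24.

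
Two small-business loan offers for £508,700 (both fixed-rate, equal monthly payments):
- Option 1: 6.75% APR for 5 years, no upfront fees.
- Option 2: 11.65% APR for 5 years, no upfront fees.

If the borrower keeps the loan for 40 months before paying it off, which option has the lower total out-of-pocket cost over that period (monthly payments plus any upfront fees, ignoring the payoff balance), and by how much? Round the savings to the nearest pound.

Option 1 by £48,520

Option 1: at 6.75% the monthly rate is 0.0056250, so the payment is 508,700 × 0.0056250 / (1 − 1.0056250^−60) = £10,012.98.
Option 2: monthly rate = 11.65%/12 = 0.0097083; payment = 508,700 × 0.0097083 / (1 − (1+0.0097083)^−60) = £11,225.98.
Over 40 months: Option 1 costs 40 × £10,012.98 = £400,519.20; Option 2 costs 40 × £11,225.98 = £449,039.20.
Option 1 is cheaper by £449,039.20 − £400,519.20 = £48,520.00.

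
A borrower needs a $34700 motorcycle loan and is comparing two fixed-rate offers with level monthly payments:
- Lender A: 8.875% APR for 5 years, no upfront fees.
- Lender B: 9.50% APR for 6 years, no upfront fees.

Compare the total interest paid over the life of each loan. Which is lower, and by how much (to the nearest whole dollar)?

Lender A: monthly rate = 8.875%/12 = 0.0073958; payment = 34,700 × 0.0073958 / (1 − (1+0.0073958)^−60) = $718.21.
Total interest on Lender A = 60 × $718.21 − $34,700 = $8,392.60.
Lender B: monthly rate = 9.5%/12 = 0.0079167; payment = 34,700 × 0.0079167 / (1 − (1+0.0079167)^−72) = $634.13.
Total interest on Lender B = 72 × $634.13 − $34,700 = $10,957.36.
Lender A is lower by $2,564.76.

Lender A by $2,565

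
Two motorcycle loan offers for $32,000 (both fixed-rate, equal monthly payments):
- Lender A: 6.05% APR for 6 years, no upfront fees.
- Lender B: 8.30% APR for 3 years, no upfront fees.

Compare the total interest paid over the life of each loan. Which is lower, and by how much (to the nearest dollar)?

Lender B by $1,979

Lender A: monthly rate = 6.05%/12 = 0.0050417; payment = 32,000 × 0.0050417 / (1 − (1+0.0050417)^−72) = $531.09.
Total interest on Lender A = 72 × $531.09 − $32,000 = $6,238.48.
Lender B: monthly rate = 8.3%/12 = 0.0069167; payment = 32,000 × 0.0069167 / (1 − (1+0.0069167)^−36) = $1,007.20.
Total interest on Lender B = 36 × $1,007.20 − $32,000 = $4,259.20.
Lender B is lower by $1,979.28.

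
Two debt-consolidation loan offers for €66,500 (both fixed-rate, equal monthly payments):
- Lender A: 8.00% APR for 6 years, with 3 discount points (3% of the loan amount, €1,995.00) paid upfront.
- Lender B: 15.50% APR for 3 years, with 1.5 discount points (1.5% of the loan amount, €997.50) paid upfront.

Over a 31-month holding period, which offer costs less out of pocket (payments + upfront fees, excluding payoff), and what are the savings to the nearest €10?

Lender A: monthly rate = 8%/12 = 0.0066667; payment = 66,500 × 0.0066667 / (1 − (1+0.0066667)^−72) = €1,165.96.
Lender B: monthly rate = 15.5%/12 = 0.0129167; payment = 66,500 × 0.0129167 / (1 − (1+0.0129167)^−36) = €2,321.56.
Over 31 months: Lender A costs 31 × €1,165.96 + €1,995.00 = €38,139.76; Lender B costs 31 × €2,321.56 + €997.50 = €72,965.86.
Lender A is cheaper by €72,965.86 − €38,139.76 = €34,826.10.

Lender A by €34,830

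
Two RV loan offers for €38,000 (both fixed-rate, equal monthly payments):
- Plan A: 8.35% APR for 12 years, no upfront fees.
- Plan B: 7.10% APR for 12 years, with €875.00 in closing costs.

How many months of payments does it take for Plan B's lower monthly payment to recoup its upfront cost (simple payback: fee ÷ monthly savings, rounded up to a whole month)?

34 months

Plan A: monthly rate = 8.35%/12 = 0.0069583; payment = 38,000 × 0.0069583 / (1 − (1+0.0069583)^−144) = €418.66.
Plan B: at 7.10% the monthly rate is 0.0059167, so the payment is 38,000 × 0.0059167 / (1 − 1.0059167^−144) = €392.81.
Monthly savings = €418.66 − €392.81 = €25.85.
Break-even = €875.00 / €25.85 = 33.85 → 34 months.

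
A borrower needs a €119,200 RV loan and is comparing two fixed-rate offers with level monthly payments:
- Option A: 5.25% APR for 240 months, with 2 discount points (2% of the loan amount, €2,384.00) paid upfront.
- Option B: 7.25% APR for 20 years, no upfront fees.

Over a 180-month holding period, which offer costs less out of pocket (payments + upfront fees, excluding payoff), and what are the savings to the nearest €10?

Option A: at 5.25% the monthly rate is 0.0043750, so the payment is 119,200 × 0.0043750 / (1 − 1.0043750^−240) = €803.22.
Option B: monthly rate = 7.25%/12 = 0.0060417; payment = 119,200 × 0.0060417 / (1 − (1+0.0060417)^−240) = €942.13.
Over 180 months: Option A costs 180 × €803.22 + €2,384.00 = €146,963.60; Option B costs 180 × €942.13 = €169,583.40.
Option A is cheaper by €169,583.40 − €146,963.60 = €22,619.80.

Option A by €22,620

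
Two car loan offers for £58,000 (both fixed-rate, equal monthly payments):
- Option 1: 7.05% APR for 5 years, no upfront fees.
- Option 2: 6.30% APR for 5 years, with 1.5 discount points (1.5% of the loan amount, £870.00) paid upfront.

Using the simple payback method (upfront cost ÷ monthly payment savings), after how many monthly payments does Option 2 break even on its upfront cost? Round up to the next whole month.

43 months

Option 1: monthly rate = 7.05%/12 = 0.0058750; payment = 58,000 × 0.0058750 / (1 − (1+0.0058750)^−60) = £1,149.84.
Option 2: monthly rate = 6.3%/12 = 0.0052500; payment = 58,000 × 0.0052500 / (1 − (1+0.0052500)^−60) = £1,129.41.
Monthly savings = £1,149.84 − £1,129.41 = £20.43.
Break-even = £870.00 / £20.43 = 42.58 → 43 months.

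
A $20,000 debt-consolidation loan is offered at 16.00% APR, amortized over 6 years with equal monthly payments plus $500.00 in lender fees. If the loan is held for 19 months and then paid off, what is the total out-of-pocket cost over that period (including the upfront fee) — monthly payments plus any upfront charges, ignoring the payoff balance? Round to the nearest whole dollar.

Monthly rate = 16%/12 = 0.0133333; payment = 20,000 × 0.0133333 / (1 − (1+0.0133333)^−72) = $433.84.
Total outlay = 19 × $433.84 + $500.00 = $8,742.96.

$8,743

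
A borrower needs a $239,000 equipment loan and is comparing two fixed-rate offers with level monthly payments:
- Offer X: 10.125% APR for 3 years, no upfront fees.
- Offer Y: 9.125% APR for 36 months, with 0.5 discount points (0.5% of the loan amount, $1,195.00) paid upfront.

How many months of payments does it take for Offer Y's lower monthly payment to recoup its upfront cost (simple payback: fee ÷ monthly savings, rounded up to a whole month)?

11 months

Offer X: at 10.125% the monthly rate is 0.0084375, so the payment is 239,000 × 0.0084375 / (1 − 1.0084375^−36) = $7,725.89.
Offer Y: monthly rate = 9.125%/12 = 0.0076042; payment = 239,000 × 0.0076042 / (1 − (1+0.0076042)^−36) = $7,614.05.
Monthly savings = $7,725.89 − $7,614.05 = $111.84.
Break-even = $1,195.00 / $111.84 = 10.68 → 11 months.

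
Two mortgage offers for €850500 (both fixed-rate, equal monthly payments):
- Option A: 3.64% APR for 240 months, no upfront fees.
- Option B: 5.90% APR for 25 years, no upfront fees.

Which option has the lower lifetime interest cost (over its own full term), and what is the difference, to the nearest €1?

Option A: at 3.64% the monthly rate is 0.0030333, so the payment is 850,500 × 0.0030333 / (1 − 1.0030333^−240) = €4,993.96.
Total interest on Option A = 240 × €4,993.96 − €850,500 = €348,050.40.
Option B: monthly rate = 5.9%/12 = 0.0049167; payment = 850,500 × 0.0049167 / (1 − (1+0.0049167)^−300) = €5,427.91.
Total interest on Option B = 300 × €5,427.91 − €850,500 = €777,873.00.
Option A is lower by €429,822.60.

Option A by €429,823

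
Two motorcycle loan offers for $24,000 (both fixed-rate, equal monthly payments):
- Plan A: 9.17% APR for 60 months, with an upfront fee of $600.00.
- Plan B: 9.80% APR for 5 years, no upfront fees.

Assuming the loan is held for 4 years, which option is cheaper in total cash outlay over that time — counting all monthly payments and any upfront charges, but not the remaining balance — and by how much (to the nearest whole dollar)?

Plan A: at 9.17% the monthly rate is 0.0076417, so the payment is 24,000 × 0.0076417 / (1 − 1.0076417^−60) = $500.18.
Plan B: at 9.80% the monthly rate is 0.0081667, so the payment is 24,000 × 0.0081667 / (1 − 1.0081667^−60) = $507.57.
Over 48 months: Plan A costs 48 × $500.18 + $600.00 = $24,608.64; Plan B costs 48 × $507.57 = $24,363.36.
Plan B is cheaper by $24,608.64 − $24,363.36 = $245.28.

Plan B by $245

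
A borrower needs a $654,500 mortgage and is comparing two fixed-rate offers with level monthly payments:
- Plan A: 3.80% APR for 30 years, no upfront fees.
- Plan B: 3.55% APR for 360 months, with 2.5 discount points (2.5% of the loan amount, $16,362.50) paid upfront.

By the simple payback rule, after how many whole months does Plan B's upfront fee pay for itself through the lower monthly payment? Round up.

178 months

Plan A: at 3.80% the monthly rate is 0.0031667, so the payment is 654,500 × 0.0031667 / (1 − 1.0031667^−360) = $3,049.69.
Plan B: at 3.55% the monthly rate is 0.0029583, so the payment is 654,500 × 0.0029583 / (1 − 1.0029583^−360) = $2,957.30.
Monthly savings = $3,049.69 − $2,957.30 = $92.39.
Break-even = $16,362.50 / $92.39 = 177.10 → 178 months.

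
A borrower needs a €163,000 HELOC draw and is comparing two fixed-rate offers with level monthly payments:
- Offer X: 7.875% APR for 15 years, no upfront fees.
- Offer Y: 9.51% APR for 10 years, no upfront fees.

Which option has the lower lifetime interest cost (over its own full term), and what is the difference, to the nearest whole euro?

Offer X: monthly rate = 7.875%/12 = 0.0065625; payment = 163,000 × 0.0065625 / (1 − (1+0.0065625)^−180) = €1,545.97.
Total interest on Offer X = 180 × €1,545.97 − €163,000 = €115,274.60.
Offer Y: monthly rate = 9.51%/12 = 0.0079250; payment = 163,000 × 0.0079250 / (1 − (1+0.0079250)^−120) = €2,110.07.
Total interest on Offer Y = 120 × €2,110.07 − €163,000 = €90,208.40.
Offer Y is lower by €25,066.20.

Offer Y by €25,066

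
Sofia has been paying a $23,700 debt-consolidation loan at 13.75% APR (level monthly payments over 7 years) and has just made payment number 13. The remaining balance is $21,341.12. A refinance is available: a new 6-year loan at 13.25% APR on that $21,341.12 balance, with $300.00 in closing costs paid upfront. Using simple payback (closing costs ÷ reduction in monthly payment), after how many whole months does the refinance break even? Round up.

Current payment = 23,700 × 13.75%/12 / (1 − (1+0.0114583)^−84) = $440.87.
Refinanced payment = 21,341.12 × 0.0110417 / (1 − (1+0.0110417)^−72) = $431.22.
Monthly savings = $440.87 − $431.22 = $9.65.
Break-even = $300.00 / $9.65 = 31.09 → 32 months.

32 months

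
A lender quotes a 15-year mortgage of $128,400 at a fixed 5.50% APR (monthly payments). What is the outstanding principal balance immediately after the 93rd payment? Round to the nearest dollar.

$75,133

With monthly rate i = 5.5%/12 = 0.0045833, the balance after k of n payments is P · [(1+i)^n − (1+i)^k] / [(1+i)^n − 1].
(1+0.0045833)^180 = 2.27758377 and (1+0.0045833)^93 = 1.53001288, so the balance is 128,400 × (2.27758377 − 1.53001288) / (2.27758377 − 1) = $75,132.53.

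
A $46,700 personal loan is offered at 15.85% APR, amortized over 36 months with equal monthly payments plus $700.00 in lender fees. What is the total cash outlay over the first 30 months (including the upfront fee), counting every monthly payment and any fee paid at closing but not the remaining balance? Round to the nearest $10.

$49,850

At 15.85% the monthly rate is 0.0132083, so the payment is 46,700 × 0.0132083 / (1 − 1.0132083^−36) = $1,638.38.
Total outlay = 30 × $1,638.38 + $700.00 = $49,851.40.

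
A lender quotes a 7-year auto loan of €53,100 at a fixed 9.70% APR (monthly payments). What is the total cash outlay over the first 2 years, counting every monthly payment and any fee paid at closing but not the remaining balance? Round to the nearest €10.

€20,960

At 9.70% the monthly rate is 0.0080833, so the payment is 53,100 × 0.0080833 / (1 − 1.0080833^−84) = €873.31.
Total outlay = 24 × €873.31 = €20,959.44.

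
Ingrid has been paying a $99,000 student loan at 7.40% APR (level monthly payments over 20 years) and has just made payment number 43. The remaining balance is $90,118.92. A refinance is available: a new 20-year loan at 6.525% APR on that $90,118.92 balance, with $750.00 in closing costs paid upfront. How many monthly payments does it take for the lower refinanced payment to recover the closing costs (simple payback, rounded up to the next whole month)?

7 months

Current payment = 99,000 × 7.4%/12 / (1 − (1+0.0061667)^−240) = $791.49.
Refinanced payment = 90,118.92 × 0.0054375 / (1 − (1+0.0054375)^−240) = $673.23.
Monthly savings = $791.49 − $673.23 = $118.26.
Break-even = $750.00 / $118.26 = 6.34 → 7 months.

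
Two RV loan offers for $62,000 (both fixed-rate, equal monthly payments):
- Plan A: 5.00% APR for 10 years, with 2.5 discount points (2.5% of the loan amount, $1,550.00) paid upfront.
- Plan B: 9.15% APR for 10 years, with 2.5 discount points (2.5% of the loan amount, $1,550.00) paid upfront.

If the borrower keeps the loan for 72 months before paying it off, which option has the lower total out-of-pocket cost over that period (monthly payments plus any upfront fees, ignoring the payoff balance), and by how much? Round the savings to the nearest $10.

Plan A: at 5.00% the monthly rate is 0.0041667, so the payment is 62,000 × 0.0041667 / (1 − 1.0041667^−120) = $657.61.
Plan B: at 9.15% the monthly rate is 0.0076250, so the payment is 62,000 × 0.0076250 / (1 − 1.0076250^−120) = $790.43.
Over 72 months: Plan A costs 72 × $657.61 + $1,550.00 = $48,897.92; Plan B costs 72 × $790.43 + $1,550.00 = $58,460.96.
Plan A is cheaper by $58,460.96 − $48,897.92 = $9,563.04.

Plan A by $9,560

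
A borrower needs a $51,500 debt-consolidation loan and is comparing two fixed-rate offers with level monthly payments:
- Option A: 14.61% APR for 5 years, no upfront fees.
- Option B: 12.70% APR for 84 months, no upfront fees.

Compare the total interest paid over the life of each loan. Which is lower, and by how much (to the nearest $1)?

Option A by $5,115

Option A: monthly rate = 14.61%/12 = 0.0121750; payment = 51,500 × 0.0121750 / (1 − (1+0.0121750)^−60) = $1,214.66.
Total interest on Option A = 60 × $1,214.66 − $51,500 = $21,379.60.
Option B: at 12.70% the monthly rate is 0.0105833, so the payment is 51,500 × 0.0105833 / (1 − 1.0105833^−84) = $928.51.
Total interest on Option B = 84 × $928.51 − $51,500 = $26,494.84.
Option A is lower by $5,115.24.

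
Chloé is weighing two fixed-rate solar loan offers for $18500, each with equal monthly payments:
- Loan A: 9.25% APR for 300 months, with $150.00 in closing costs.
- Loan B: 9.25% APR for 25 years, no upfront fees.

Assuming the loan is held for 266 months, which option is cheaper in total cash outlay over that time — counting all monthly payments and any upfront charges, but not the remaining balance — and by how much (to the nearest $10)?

Loan A: at 9.25% the monthly rate is 0.0077083, so the payment is 18,500 × 0.0077083 / (1 − 1.0077083^−300) = $158.43.
Loan B: at 9.25% the monthly rate is 0.0077083, so the payment is 18,500 × 0.0077083 / (1 − 1.0077083^−300) = $158.43.
Over 266 months: Loan A costs 266 × $158.43 + $150.00 = $42,292.38; Loan B costs 266 × $158.43 = $42,142.38.
Loan B is cheaper by $42,292.38 − $42,142.38 = $150.00.

Loan B by $150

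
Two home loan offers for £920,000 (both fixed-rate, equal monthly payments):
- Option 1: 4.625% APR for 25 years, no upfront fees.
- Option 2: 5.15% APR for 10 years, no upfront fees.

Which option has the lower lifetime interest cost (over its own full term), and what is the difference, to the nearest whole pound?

Option 1: monthly rate = 4.625%/12 = 0.0038542; payment = 920,000 × 0.0038542 / (1 − (1+0.0038542)^−300) = £5,179.15.
Total interest on Option 1 = 300 × £5,179.15 − £920,000 = £633,745.00.
Option 2: monthly rate = 5.15%/12 = 0.0042917; payment = 920,000 × 0.0042917 / (1 − (1+0.0042917)^−120) = £9,825.62.
Total interest on Option 2 = 120 × £9,825.62 − £920,000 = £259,074.40.
Option 2 is lower by £374,670.60.

Option 2 by £374,671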